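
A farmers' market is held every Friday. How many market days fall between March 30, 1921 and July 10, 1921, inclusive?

March 30, 1921 is a Wednesday.
That's 103 days from start to end, counting both.
103 = 7 × 14 + 5, so there are 14 full weeks plus 5 extra days.
Each full week contributes one Friday: 14 so far.
The 5 extra days are Wednesday, Thursday, Friday, Saturday, Sunday — 1 of them qualifies.
Total: 14 + 1 = 15.

15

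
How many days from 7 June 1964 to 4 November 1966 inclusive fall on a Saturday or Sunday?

7 June 1964 is a Sunday.
From 7 June 1964 to 4 November 1966 is 881 days inclusive.
881 = 7 × 125 + 6, so there are 125 full weeks plus 6 extra days.
Each full week contributes 2 days from the set (Sat, Sun): 125 × 2 = 250.
The 6 extra days are Sunday, Monday, Tuesday, Wednesday, Thursday, Friday — 1 of them qualifies.
Total: 250 + 1 = 251.

251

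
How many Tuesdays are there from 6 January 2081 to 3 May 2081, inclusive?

17 Tuesdays

6 January 2081 is a Monday.
From 6 January 2081 to 3 May 2081 is 118 days inclusive.
118 = 7 × 16 + 6, so there are 16 full weeks plus 6 extra days.
Each full week contributes one Tuesday: 16 so far.
The 6 extra days are Monday, Tuesday, Wednesday, Thursday, Friday, Saturday — 1 of them qualifies.
Total: 16 + 1 = 17.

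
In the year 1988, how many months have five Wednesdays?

4

A month has five Wednesdays exactly when Wednesday falls within its first (length − 28) days.
Jan: 31 days, starts Fri → 5 of Fri, Sat, Sun
Feb: 29 days, starts Mon → 5 of Mon
Mar: 31 days, starts Tue → 5 of Tue, Wed, Thu ✓
Apr: 30 days, starts Fri → 5 of Fri, Sat
May: 31 days, starts Sun → 5 of Sun, Mon, Tue
Jun: 30 days, starts Wed → 5 of Wed, Thu ✓
Jul: 31 days, starts Fri → 5 of Fri, Sat, Sun
Aug: 31 days, starts Mon → 5 of Mon, Tue, Wed ✓
Sep: 30 days, starts Thu → 5 of Thu, Fri
Oct: 31 days, starts Sat → 5 of Sat, Sun, Mon
Nov: 30 days, starts Tue → 5 of Tue, Wed ✓
Dec: 31 days, starts Thu → 5 of Thu, Fri, Sat
Months with five Wednesdays: Mar, Jun, Aug, Nov.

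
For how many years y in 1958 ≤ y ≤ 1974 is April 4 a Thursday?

3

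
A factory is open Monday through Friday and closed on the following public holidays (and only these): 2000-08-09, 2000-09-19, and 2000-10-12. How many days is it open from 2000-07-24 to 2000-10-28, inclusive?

2000-07-24 is a Monday.
The range spans 97 days (inclusive of both endpoints).
97 = 7 × 13 + 6, so there are 13 full weeks plus 6 extra days.
Each full week contributes 5 weekdays (Mon–Fri): 13 × 5 = 65.
The 6 extra days are Monday, Tuesday, Wednesday, Thursday, Friday, Saturday — 5 of them qualify.
Total: 65 + 5 = 70.
Holidays: 2000-08-09 (Wed); 2000-09-19 (Tue); 2000-10-12 (Thu).
All 3 holidays fall on weekdays, so subtract 3.
Business days: 70 − 3 = 67.

67 working days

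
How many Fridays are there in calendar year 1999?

53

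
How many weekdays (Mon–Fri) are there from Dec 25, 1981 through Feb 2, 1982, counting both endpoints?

28

Dec 25, 1981 is a Friday.
From Dec 25, 1981 to Feb 2, 1982 is 40 days inclusive.
40 = 7 × 5 + 5, so there are 5 full weeks plus 5 extra days.
Each full week contributes 5 weekdays (Mon–Fri): 5 × 5 = 25.
The 5 extra days are Friday, Saturday, Sunday, Monday, Tuesday — 3 of them qualify.
Total: 25 + 3 = 28.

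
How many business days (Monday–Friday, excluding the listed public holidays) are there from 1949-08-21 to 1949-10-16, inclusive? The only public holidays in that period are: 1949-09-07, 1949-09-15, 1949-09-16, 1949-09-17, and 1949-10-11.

1949-08-21 is a Sunday.
The range spans 57 days (inclusive of both endpoints).
57 = 7 × 8 + 1, so there are 8 full weeks plus 1 extra day.
Each full week contributes 5 weekdays (Mon–Fri): 8 × 5 = 40.
The 1 extra day is Sunday — none qualify.
Total: 40 + 0 = 40.
Holidays: 1949-09-07 (Wed); 1949-09-15 (Thu); 1949-09-16 (Fri); 1949-09-17 (Sat); 1949-10-11 (Tue).
4 of the 5 holidays fall on weekdays; the rest are weekends and were already excluded.
Business days: 40 − 4 = 36.

36 business days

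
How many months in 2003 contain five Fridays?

4

A month has five Fridays exactly when Friday falls within its first (length − 28) days.
Jan: 31 days, starts Wed → 5 of Wed, Thu, Fri ✓
Feb: 28 days, starts Sat → 5 of (none)
Mar: 31 days, starts Sat → 5 of Sat, Sun, Mon
Apr: 30 days, starts Tue → 5 of Tue, Wed
May: 31 days, starts Thu → 5 of Thu, Fri, Sat ✓
Jun: 30 days, starts Sun → 5 of Sun, Mon
Jul: 31 days, starts Tue → 5 of Tue, Wed, Thu
Aug: 31 days, starts Fri → 5 of Fri, Sat, Sun ✓
Sep: 30 days, starts Mon → 5 of Mon, Tue
Oct: 31 days, starts Wed → 5 of Wed, Thu, Fri ✓
Nov: 30 days, starts Sat → 5 of Sat, Sun
Dec: 31 days, starts Mon → 5 of Mon, Tue, Wed
Months with five Fridays: Jan, May, Aug, Oct.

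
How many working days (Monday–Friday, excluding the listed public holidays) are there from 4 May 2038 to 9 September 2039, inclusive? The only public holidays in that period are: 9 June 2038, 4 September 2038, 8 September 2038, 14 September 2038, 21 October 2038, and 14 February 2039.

4 May 2038 is a Tuesday.
That's 494 days from start to end, counting both.
494 = 7 × 70 + 4, so there are 70 full weeks plus 4 extra days.
Each full week contributes 5 weekdays (Mon–Fri): 70 × 5 = 350.
The 4 extra days are Tue, Wed, Thu, Fri — 4 of them qualify.
Total: 350 + 4 = 354.
Holidays: 9 June 2038 (Wed); 4 September 2038 (Sat); 8 September 2038 (Wed); 14 September 2038 (Tue); 21 October 2038 (Thu); 14 February 2039 (Mon).
5 of the 6 holidays fall on weekdays; the rest are weekends and were already excluded.
Business days: 354 − 5 = 349.

349 working days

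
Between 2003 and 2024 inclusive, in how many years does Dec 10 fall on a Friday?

3

Day of week of December 10 in each year:
2003: Wed, 2004: Fri ✓, 2005: Sat, 2006: Sun, 2007: Mon, 2008: Wed, 2009: Thu, 2010: Fri ✓, 2011: Sat, 2012: Mon, 2013: Tue, 2014: Wed, 2015: Thu, 2016: Sat, 2017: Sun, 2018: Mon, 2019: Tue, 2020: Thu, 2021: Fri ✓, 2022: Sat, 2023: Sun, 2024: Tue
Fridays: 2004, 2010, 2021.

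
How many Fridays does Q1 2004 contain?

January 1, 2004 is a Thursday.
From January 1, 2004 to March 31, 2004 is 91 days inclusive.
91 = 7 × 13, so the span is exactly 13 full weeks.
Each full week contributes one Friday: 13 so far.
Total: 13.

13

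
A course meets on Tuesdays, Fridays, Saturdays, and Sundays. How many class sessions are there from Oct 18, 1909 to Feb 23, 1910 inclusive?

73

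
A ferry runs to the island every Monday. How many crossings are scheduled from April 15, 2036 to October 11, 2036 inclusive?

25

April 15, 2036 is a Tuesday.
From April 15, 2036 to October 11, 2036 is 180 days inclusive.
180 = 7 × 25 + 5, so there are 25 full weeks plus 5 extra days.
Each full week contributes one Monday: 25 so far.
The 5 extra days are Tue, Wed, Thu, Fri, Sat — none qualify.
Total: 25 + 0 = 25.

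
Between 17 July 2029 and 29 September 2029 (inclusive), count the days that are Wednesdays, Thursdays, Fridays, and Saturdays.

44

17 July 2029 is a Tuesday.
That's 75 days from start to end, counting both.
75 = 7 × 10 + 5, so there are 10 full weeks plus 5 extra days.
Each full week contributes 4 days from the set (Wed, Thu, Fri, Sat): 10 × 4 = 40.
The 5 extra days are Tuesday, Wednesday, Thursday, Friday, Saturday — 4 of them qualify.
Total: 40 + 4 = 44.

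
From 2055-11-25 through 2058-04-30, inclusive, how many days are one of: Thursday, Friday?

254

2055-11-25 is a Thursday.
From 2055-11-25 to 2058-04-30 is 888 days inclusive.
888 = 7 × 126 + 6, so there are 126 full weeks plus 6 extra days.
Each full week contributes 2 days from the set (Thu, Fri): 126 × 2 = 252.
The 6 extra days are Thu, Fri, Sat, Sun, Mon, Tue — 2 of them qualify.
Total: 252 + 2 = 254.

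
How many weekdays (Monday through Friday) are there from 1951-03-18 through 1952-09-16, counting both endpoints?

392

1951-03-18 is a Sunday.
From 1951-03-18 to 1952-09-16 is 549 days inclusive.
549 = 7 × 78 + 3, so there are 78 full weeks plus 3 extra days.
Each full week contributes 5 weekdays (Mon–Fri): 78 × 5 = 390.
The 3 extra days are Sun, Mon, Tue — 2 of them qualify.
Total: 390 + 2 = 392.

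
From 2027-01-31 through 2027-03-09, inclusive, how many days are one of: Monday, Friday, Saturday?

16

2027-01-31 is a Sunday.
That's 38 days from start to end, counting both.
38 = 7 × 5 + 3, so there are 5 full weeks plus 3 extra days.
Each full week contributes 3 days from the set (Mon, Fri, Sat): 5 × 3 = 15.
The 3 extra days are Sun, Mon, Tue — 1 of them qualifies.
Total: 15 + 1 = 16.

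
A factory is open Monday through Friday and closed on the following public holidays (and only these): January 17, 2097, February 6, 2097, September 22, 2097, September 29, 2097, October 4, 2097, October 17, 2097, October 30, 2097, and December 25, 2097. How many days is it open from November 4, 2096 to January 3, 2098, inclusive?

November 4, 2096 is a Sunday.
The range spans 426 days (inclusive of both endpoints).
426 = 7 × 60 + 6, so there are 60 full weeks plus 6 extra days.
Each full week contributes 5 weekdays (Mon–Fri): 60 × 5 = 300.
The 6 extra days are Sun, Mon, Tue, Wed, Thu, Fri — 5 of them qualify.
Total: 300 + 5 = 305.
Holidays: January 17, 2097 (Thu); February 6, 2097 (Wed); September 22, 2097 (Sun); September 29, 2097 (Sun); October 4, 2097 (Fri); October 17, 2097 (Thu); October 30, 2097 (Wed); December 25, 2097 (Wed).
6 of the 8 holidays fall on weekdays; the rest are weekends and were already excluded.
Business days: 305 − 6 = 299.

299 business days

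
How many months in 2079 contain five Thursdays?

A month has five Thursdays exactly when Thursday falls within its first (length − 28) days.
Jan: 31 days, starts Sun → 5 of Sun, Mon, Tue
Feb: 28 days, starts Wed → 5 of (none)
Mar: 31 days, starts Wed → 5 of Wed, Thu, Fri ✓
Apr: 30 days, starts Sat → 5 of Sat, Sun
May: 31 days, starts Mon → 5 of Mon, Tue, Wed
Jun: 30 days, starts Thu → 5 of Thu, Fri ✓
Jul: 31 days, starts Sat → 5 of Sat, Sun, Mon
Aug: 31 days, starts Tue → 5 of Tue, Wed, Thu ✓
Sep: 30 days, starts Fri → 5 of Fri, Sat
Oct: 31 days, starts Sun → 5 of Sun, Mon, Tue
Nov: 30 days, starts Wed → 5 of Wed, Thu ✓
Dec: 31 days, starts Fri → 5 of Fri, Sat, Sun
Months with five Thursdays: Mar, Jun, Aug, Nov.

4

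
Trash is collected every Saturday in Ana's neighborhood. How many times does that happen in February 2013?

4

1 February 2013 is a Friday.
From 1 February 2013 to 28 February 2013 is 28 days inclusive.
28 = 7 × 4, so the span is exactly 4 full weeks.
Each full week contributes one Saturday: 4 so far.
Total: 4.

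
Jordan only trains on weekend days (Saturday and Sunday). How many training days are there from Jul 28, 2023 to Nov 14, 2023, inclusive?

32

Jul 28, 2023 is a Friday.
From Jul 28, 2023 to Nov 14, 2023 is 110 days inclusive.
110 = 7 × 15 + 5, so there are 15 full weeks plus 5 extra days.
Each full week contributes 2 weekend days (Sat, Sun): 15 × 2 = 30.
The 5 extra days are Fri, Sat, Sun, Mon, Tue — 2 of them qualify.
Total: 30 + 2 = 32.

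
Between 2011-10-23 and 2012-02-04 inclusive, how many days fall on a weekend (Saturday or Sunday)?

30

2011-10-23 is a Sunday.
From 2011-10-23 to 2012-02-04 is 105 days inclusive.
105 = 7 × 15, so the span is exactly 15 full weeks.
Each full week contributes 2 weekend days (Sat, Sun): 15 × 2 = 30.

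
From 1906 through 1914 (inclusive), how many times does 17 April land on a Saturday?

1

Day of week of April 17 in each year:
1906: Tue, 1907: Wed, 1908: Fri, 1909: Sat ✓, 1910: Sun, 1911: Mon, 1912: Wed, 1913: Thu, 1914: Fri
Saturdays: 1909.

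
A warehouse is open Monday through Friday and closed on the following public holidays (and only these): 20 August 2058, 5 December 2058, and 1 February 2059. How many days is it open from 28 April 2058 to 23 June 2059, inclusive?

28 April 2058 is a Sunday.
The range spans 422 days (inclusive of both endpoints).
422 = 7 × 60 + 2, so there are 60 full weeks plus 2 extra days.
Each full week contributes 5 weekdays (Mon–Fri): 60 × 5 = 300.
The 2 extra days are Sun, Mon — 1 of them qualifies.
Total: 300 + 1 = 301.
Holidays: 20 August 2058 (Tue); 5 December 2058 (Thu); 1 February 2059 (Sat).
2 of the 3 holidays fall on weekdays; the rest are weekends and were already excluded.
Business days: 301 − 2 = 299.

299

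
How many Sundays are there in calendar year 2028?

53

2028-01-01 is a Saturday.
From 2028-01-01 to 2028-12-31 is 366 days inclusive.
366 = 7 × 52 + 2, so there are 52 full weeks plus 2 extra days.
Each full week contributes one Sunday: 52 so far.
The 2 extra days are Saturday, Sunday — 1 of them qualifies.
Total: 52 + 1 = 53.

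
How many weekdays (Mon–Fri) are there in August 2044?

23

August 1, 2044 is a Monday.
From August 1, 2044 to August 31, 2044 is 31 days inclusive.
31 = 7 × 4 + 3, so there are 4 full weeks plus 3 extra days.
Each full week contributes 5 weekdays (Mon–Fri): 4 × 5 = 20.
The 3 extra days are Mon, Tue, Wed — 3 of them qualify.
Total: 20 + 3 = 23.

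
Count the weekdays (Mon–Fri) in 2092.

262 weekdays

1 January 2092 is a Tuesday.
From 1 January 2092 to 31 December 2092 is 366 days inclusive.
366 = 7 × 52 + 2, so there are 52 full weeks plus 2 extra days.
Each full week contributes 5 weekdays (Mon–Fri): 52 × 5 = 260.
The 2 extra days are Tuesday, Wednesday — 2 of them qualify.
Total: 260 + 2 = 262.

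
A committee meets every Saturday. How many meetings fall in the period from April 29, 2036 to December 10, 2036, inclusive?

32 Saturdays

April 29, 2036 is a Tuesday.
From April 29, 2036 to December 10, 2036 is 226 days inclusive.
226 = 7 × 32 + 2, so there are 32 full weeks plus 2 extra days.
Each full week contributes one Saturday: 32 so far.
The 2 extra days are Tue, Wed — none qualify.
Total: 32 + 0 = 32.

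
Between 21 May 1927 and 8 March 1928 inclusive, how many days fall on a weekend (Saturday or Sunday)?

84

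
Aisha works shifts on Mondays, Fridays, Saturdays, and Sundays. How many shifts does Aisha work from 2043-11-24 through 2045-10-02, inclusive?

388

2043-11-24 is a Tuesday.
The range spans 679 days (inclusive of both endpoints).
679 = 7 × 97, so the span is exactly 97 full weeks.
Each full week contributes 4 days from the set (Mon, Fri, Sat, Sun): 97 × 4 = 388.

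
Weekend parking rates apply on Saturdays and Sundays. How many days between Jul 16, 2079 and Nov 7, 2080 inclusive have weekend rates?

137

Jul 16, 2079 is a Sunday.
From Jul 16, 2079 to Nov 7, 2080 is 481 days inclusive.
481 = 7 × 68 + 5, so there are 68 full weeks plus 5 extra days.
Each full week contributes 2 weekend days (Sat, Sun): 68 × 2 = 136.
The 5 extra days are Sun, Mon, Tue, Wed, Thu — 1 of them qualifies.
Total: 136 + 1 = 137.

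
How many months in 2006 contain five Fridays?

A month has five Fridays exactly when Friday falls within its first (length − 28) days.
Jan: 31 days, starts Sun → 5 of Sun, Mon, Tue
Feb: 28 days, starts Wed → 5 of (none)
Mar: 31 days, starts Wed → 5 of Wed, Thu, Fri ✓
Apr: 30 days, starts Sat → 5 of Sat, Sun
May: 31 days, starts Mon → 5 of Mon, Tue, Wed
Jun: 30 days, starts Thu → 5 of Thu, Fri ✓
Jul: 31 days, starts Sat → 5 of Sat, Sun, Mon
Aug: 31 days, starts Tue → 5 of Tue, Wed, Thu
Sep: 30 days, starts Fri → 5 of Fri, Sat ✓
Oct: 31 days, starts Sun → 5 of Sun, Mon, Tue
Nov: 30 days, starts Wed → 5 of Wed, Thu
Dec: 31 days, starts Fri → 5 of Fri, Sat, Sun ✓
Months with five Fridays: Mar, Jun, Sep, Dec.

4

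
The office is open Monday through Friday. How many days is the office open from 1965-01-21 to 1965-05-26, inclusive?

1965-01-21 is a Thursday.
That's 126 days from start to end, counting both.
126 = 7 × 18, so the span is exactly 18 full weeks.
Each full week contributes 5 weekdays (Mon–Fri): 18 × 5 = 90.
Total: 90.

90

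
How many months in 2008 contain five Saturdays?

4

A month has five Saturdays exactly when Saturday falls within its first (length − 28) days.
Jan: 31 days, starts Tue → 5 of Tue, Wed, Thu
Feb: 29 days, starts Fri → 5 of Fri
Mar: 31 days, starts Sat → 5 of Sat, Sun, Mon ✓
Apr: 30 days, starts Tue → 5 of Tue, Wed
May: 31 days, starts Thu → 5 of Thu, Fri, Sat ✓
Jun: 30 days, starts Sun → 5 of Sun, Mon
Jul: 31 days, starts Tue → 5 of Tue, Wed, Thu
Aug: 31 days, starts Fri → 5 of Fri, Sat, Sun ✓
Sep: 30 days, starts Mon → 5 of Mon, Tue
Oct: 31 days, starts Wed → 5 of Wed, Thu, Fri
Nov: 30 days, starts Sat → 5 of Sat, Sun ✓
Dec: 31 days, starts Mon → 5 of Mon, Tue, Wed
Months with five Saturdays: Mar, May, Aug, Nov.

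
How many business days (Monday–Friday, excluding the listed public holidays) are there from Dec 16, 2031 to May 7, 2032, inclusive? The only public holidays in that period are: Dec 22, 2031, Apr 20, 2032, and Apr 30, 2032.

Dec 16, 2031 is a Tuesday.
From Dec 16, 2031 to May 7, 2032 is 144 days inclusive.
144 = 7 × 20 + 4, so there are 20 full weeks plus 4 extra days.
Each full week contributes 5 weekdays (Mon–Fri): 20 × 5 = 100.
The 4 extra days are Tuesday, Wednesday, Thursday, Friday — 4 of them qualify.
Total: 100 + 4 = 104.
Holidays: Dec 22, 2031 (Mon); Apr 20, 2032 (Tue); Apr 30, 2032 (Fri).
All 3 holidays fall on weekdays, so subtract 3.
Business days: 104 − 3 = 101.

101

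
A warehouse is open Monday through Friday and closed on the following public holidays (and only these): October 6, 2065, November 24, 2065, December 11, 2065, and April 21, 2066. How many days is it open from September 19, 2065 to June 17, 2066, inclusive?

September 19, 2065 is a Saturday.
From September 19, 2065 to June 17, 2066 is 272 days inclusive.
272 = 7 × 38 + 6, so there are 38 full weeks plus 6 extra days.
Each full week contributes 5 weekdays (Mon–Fri): 38 × 5 = 190.
The 6 extra days are Saturday, Sunday, Monday, Tuesday, Wednesday, Thursday — 4 of them qualify.
Total: 190 + 4 = 194.
Holidays: October 6, 2065 (Tue); November 24, 2065 (Tue); December 11, 2065 (Fri); April 21, 2066 (Wed).
All 4 holidays fall on weekdays, so subtract 4.
Business days: 194 − 4 = 190.

190 working days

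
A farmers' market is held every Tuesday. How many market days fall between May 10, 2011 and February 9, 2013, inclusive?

May 10, 2011 is a Tuesday.
That's 642 days from start to end, counting both.
642 = 7 × 91 + 5, so there are 91 full weeks plus 5 extra days.
Each full week contributes one Tuesday: 91 so far.
The 5 extra days are Tue, Wed, Thu, Fri, Sat — 1 of them qualifies.
Total: 91 + 1 = 92.

92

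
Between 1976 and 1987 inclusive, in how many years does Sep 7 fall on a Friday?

2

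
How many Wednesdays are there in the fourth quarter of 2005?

13

2005-10-01 is a Saturday.
That's 92 days from start to end, counting both.
92 = 7 × 13 + 1, so there are 13 full weeks plus 1 extra day.
Each full week contributes one Wednesday: 13 so far.
The 1 extra day is Saturday — none qualify.
Total: 13 + 0 = 13.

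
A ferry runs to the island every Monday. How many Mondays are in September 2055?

4

Sep 1, 2055 is a Wednesday.
That's 30 days from start to end, counting both.
30 = 7 × 4 + 2, so there are 4 full weeks plus 2 extra days.
Each full week contributes one Monday: 4 so far.
The 2 extra days are Wed, Thu — none qualify.
Total: 4 + 0 = 4.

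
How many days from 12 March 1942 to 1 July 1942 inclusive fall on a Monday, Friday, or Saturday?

12 March 1942 is a Thursday.
The range spans 112 days (inclusive of both endpoints).
112 = 7 × 16, so the span is exactly 16 full weeks.
Each full week contributes 3 days from the set (Mon, Fri, Sat): 16 × 3 = 48.

48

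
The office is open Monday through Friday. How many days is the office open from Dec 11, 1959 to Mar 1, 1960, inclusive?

Dec 11, 1959 is a Friday.
The range spans 82 days (inclusive of both endpoints).
82 = 7 × 11 + 5, so there are 11 full weeks plus 5 extra days.
Each full week contributes 5 weekdays (Mon–Fri): 11 × 5 = 55.
The 5 extra days are Fri, Sat, Sun, Mon, Tue — 3 of them qualify.
Total: 55 + 3 = 58.

58 weekdays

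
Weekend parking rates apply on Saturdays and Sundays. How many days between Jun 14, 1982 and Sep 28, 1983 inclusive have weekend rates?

134

Jun 14, 1982 is a Monday.
From Jun 14, 1982 to Sep 28, 1983 is 472 days inclusive.
472 = 7 × 67 + 3, so there are 67 full weeks plus 3 extra days.
Each full week contributes 2 weekend days (Sat, Sun): 67 × 2 = 134.
The 3 extra days are Monday, Tuesday, Wednesday — none qualify.
Total: 134 + 0 = 134.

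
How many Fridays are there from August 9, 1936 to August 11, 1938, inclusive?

104

August 9, 1936 is a Sunday.
That's 733 days from start to end, counting both.
733 = 7 × 104 + 5, so there are 104 full weeks plus 5 extra days.
Each full week contributes one Friday: 104 so far.
The 5 extra days are Sun, Mon, Tue, Wed, Thu — none qualify.
Total: 104 + 0 = 104.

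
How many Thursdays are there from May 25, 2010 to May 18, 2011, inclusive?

May 25, 2010 is a Tuesday.
The range spans 359 days (inclusive of both endpoints).
359 = 7 × 51 + 2, so there are 51 full weeks plus 2 extra days.
Each full week contributes one Thursday: 51 so far.
The 2 extra days are Tue, Wed — none qualify.
Total: 51 + 0 = 51.

51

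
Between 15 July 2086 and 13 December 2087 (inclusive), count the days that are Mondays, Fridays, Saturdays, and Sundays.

15 July 2086 is a Monday.
From 15 July 2086 to 13 December 2087 is 517 days inclusive.
517 = 7 × 73 + 6, so there are 73 full weeks plus 6 extra days.
Each full week contributes 4 days from the set (Mon, Fri, Sat, Sun): 73 × 4 = 292.
The 6 extra days are Monday, Tuesday, Wednesday, Thursday, Friday, Saturday — 3 of them qualify.
Total: 292 + 3 = 295.

295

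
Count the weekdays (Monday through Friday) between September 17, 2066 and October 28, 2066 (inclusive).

30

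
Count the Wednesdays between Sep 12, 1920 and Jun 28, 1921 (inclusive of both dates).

Sep 12, 1920 is a Sunday.
From Sep 12, 1920 to Jun 28, 1921 is 290 days inclusive.
290 = 7 × 41 + 3, so there are 41 full weeks plus 3 extra days.
Each full week contributes one Wednesday: 41 so far.
The 3 extra days are Sun, Mon, Tue — none qualify.
Total: 41 + 0 = 41.

41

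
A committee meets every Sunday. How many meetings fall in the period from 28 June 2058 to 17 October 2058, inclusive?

16 Sundays

28 June 2058 is a Friday.
From 28 June 2058 to 17 October 2058 is 112 days inclusive.
112 = 7 × 16, so the span is exactly 16 full weeks.
Each full week contributes one Sunday: 16 so far.
Total: 16.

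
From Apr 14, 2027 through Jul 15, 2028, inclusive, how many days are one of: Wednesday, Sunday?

Apr 14, 2027 is a Wednesday.
That's 459 days from start to end, counting both.
459 = 7 × 65 + 4, so there are 65 full weeks plus 4 extra days.
Each full week contributes 2 days from the set (Wed, Sun): 65 × 2 = 130.
The 4 extra days are Wednesday, Thursday, Friday, Saturday — 1 of them qualifies.
Total: 130 + 1 = 131.

131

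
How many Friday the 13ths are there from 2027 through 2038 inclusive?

19

Friday-the-13ths by year:
2027: Aug
2028: Oct
2029: Apr, Jul
2030: Sep, Dec
2031: Jun
2032: Feb, Aug
2033: May
2034: Jan, Oct
2035: Apr, Jul
2036: Jun
2037: Feb, Mar, Nov
2038: Aug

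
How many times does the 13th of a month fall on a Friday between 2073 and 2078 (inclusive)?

Friday-the-13ths by year:
2073: Jan, Oct
2074: Apr, Jul
2075: Sep, Dec
2076: Mar, Nov
2077: Aug
2078: May

10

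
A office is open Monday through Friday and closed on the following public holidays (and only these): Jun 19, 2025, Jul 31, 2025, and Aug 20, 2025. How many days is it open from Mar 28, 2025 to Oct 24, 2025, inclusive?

148

Mar 28, 2025 is a Friday.
The range spans 211 days (inclusive of both endpoints).
211 = 7 × 30 + 1, so there are 30 full weeks plus 1 extra day.
Each full week contributes 5 weekdays (Mon–Fri): 30 × 5 = 150.
The 1 extra day is Fri — 1 of them qualifies.
Total: 150 + 1 = 151.
Holidays: Jun 19, 2025 (Thu); Jul 31, 2025 (Thu); Aug 20, 2025 (Wed).
All 3 holidays fall on weekdays, so subtract 3.
Business days: 151 − 3 = 148.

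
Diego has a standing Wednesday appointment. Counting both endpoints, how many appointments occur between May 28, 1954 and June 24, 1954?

4 Wednesdays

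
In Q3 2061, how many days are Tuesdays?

Jul 1, 2061 is a Friday.
From Jul 1, 2061 to Sep 30, 2061 is 92 days inclusive.
92 = 7 × 13 + 1, so there are 13 full weeks plus 1 extra day.
Each full week contributes one Tuesday: 13 so far.
The 1 extra day is Fri — none qualify.
Total: 13 + 0 = 13.

13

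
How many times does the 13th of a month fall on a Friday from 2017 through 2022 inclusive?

10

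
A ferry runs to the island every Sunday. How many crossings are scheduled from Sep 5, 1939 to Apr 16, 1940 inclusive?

32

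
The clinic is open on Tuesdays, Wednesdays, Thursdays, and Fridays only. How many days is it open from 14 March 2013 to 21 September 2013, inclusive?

14 March 2013 is a Thursday.
From 14 March 2013 to 21 September 2013 is 192 days inclusive.
192 = 7 × 27 + 3, so there are 27 full weeks plus 3 extra days.
Each full week contributes 4 days from the set (Tue, Wed, Thu, Fri): 27 × 4 = 108.
The 3 extra days are Thu, Fri, Sat — 2 of them qualify.
Total: 108 + 2 = 110.

110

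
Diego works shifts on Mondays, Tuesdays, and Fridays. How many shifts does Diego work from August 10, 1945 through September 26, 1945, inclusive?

21

August 10, 1945 is a Friday.
The range spans 48 days (inclusive of both endpoints).
48 = 7 × 6 + 6, so there are 6 full weeks plus 6 extra days.
Each full week contributes 3 days from the set (Mon, Tue, Fri): 6 × 3 = 18.
The 6 extra days are Friday, Saturday, Sunday, Monday, Tuesday, Wednesday — 3 of them qualify.
Total: 18 + 3 = 21.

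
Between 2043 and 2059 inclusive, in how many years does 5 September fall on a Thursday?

3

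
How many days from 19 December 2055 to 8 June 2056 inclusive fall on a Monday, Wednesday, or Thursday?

19 December 2055 is a Sunday.
From 19 December 2055 to 8 June 2056 is 173 days inclusive.
173 = 7 × 24 + 5, so there are 24 full weeks plus 5 extra days.
Each full week contributes 3 days from the set (Mon, Wed, Thu): 24 × 3 = 72.
The 5 extra days are Sunday, Monday, Tuesday, Wednesday, Thursday — 3 of them qualify.
Total: 72 + 3 = 75.

75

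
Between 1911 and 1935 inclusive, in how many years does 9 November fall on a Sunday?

Day of week of November 9 in each year:
1911: Thu, 1912: Sat, 1913: Sun ✓, 1914: Mon, 1915: Tue, 1916: Thu, 1917: Fri, 1918: Sat, 1919: Sun ✓, 1920: Tue, 1921: Wed, 1922: Thu, 1923: Fri, 1924: Sun ✓, 1925: Mon, 1926: Tue, 1927: Wed, 1928: Fri, 1929: Sat, 1930: Sun ✓, 1931: Mon, 1932: Wed, 1933: Thu, 1934: Fri, 1935: Sat
Sundays: 1913, 1919, 1924, 1930.

4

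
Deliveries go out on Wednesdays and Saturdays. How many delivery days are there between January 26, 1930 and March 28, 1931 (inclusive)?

January 26, 1930 is a Sunday.
From January 26, 1930 to March 28, 1931 is 427 days inclusive.
427 = 7 × 61, so the span is exactly 61 full weeks.
Each full week contributes 2 days from the set (Wed, Sat): 61 × 2 = 122.
Total: 122.

122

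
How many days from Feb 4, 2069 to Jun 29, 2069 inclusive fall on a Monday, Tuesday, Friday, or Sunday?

83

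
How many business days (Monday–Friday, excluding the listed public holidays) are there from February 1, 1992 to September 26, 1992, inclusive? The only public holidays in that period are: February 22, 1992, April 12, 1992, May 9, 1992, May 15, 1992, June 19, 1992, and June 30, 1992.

167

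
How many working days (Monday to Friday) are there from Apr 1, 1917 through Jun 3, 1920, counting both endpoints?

829

Apr 1, 1917 is a Sunday.
That's 1160 days from start to end, counting both.
1160 = 7 × 165 + 5, so there are 165 full weeks plus 5 extra days.
Each full week contributes 5 weekdays (Mon–Fri): 165 × 5 = 825.
The 5 extra days are Sun, Mon, Tue, Wed, Thu — 4 of them qualify.
Total: 825 + 4 = 829.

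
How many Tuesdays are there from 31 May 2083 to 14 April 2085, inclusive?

98 Tuesdays

31 May 2083 is a Monday.
From 31 May 2083 to 14 April 2085 is 685 days inclusive.
685 = 7 × 97 + 6, so there are 97 full weeks plus 6 extra days.
Each full week contributes one Tuesday: 97 so far.
The 6 extra days are Mon, Tue, Wed, Thu, Fri, Sat — 1 of them qualifies.
Total: 97 + 1 = 98.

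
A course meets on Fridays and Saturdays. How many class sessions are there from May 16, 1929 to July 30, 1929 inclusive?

May 16, 1929 is a Thursday.
The range spans 76 days (inclusive of both endpoints).
76 = 7 × 10 + 6, so there are 10 full weeks plus 6 extra days.
Each full week contributes 2 days from the set (Fri, Sat): 10 × 2 = 20.
The 6 extra days are Thursday, Friday, Saturday, Sunday, Monday, Tuesday — 2 of them qualify.
Total: 20 + 2 = 22.

22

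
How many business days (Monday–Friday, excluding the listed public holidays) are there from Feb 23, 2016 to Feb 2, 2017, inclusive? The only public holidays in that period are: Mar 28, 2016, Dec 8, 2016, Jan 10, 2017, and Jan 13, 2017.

244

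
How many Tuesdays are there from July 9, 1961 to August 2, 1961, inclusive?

4 Tuesdays

July 9, 1961 is a Sunday.
The range spans 25 days (inclusive of both endpoints).
25 = 7 × 3 + 4, so there are 3 full weeks plus 4 extra days.
Each full week contributes one Tuesday: 3 so far.
The 4 extra days are Sunday, Monday, Tuesday, Wednesday — 1 of them qualifies.
Total: 3 + 1 = 4.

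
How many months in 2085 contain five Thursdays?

A month has five Thursdays exactly when Thursday falls within its first (length − 28) days.
Jan: 31 days, starts Mon → 5 of Mon, Tue, Wed
Feb: 28 days, starts Thu → 5 of (none)
Mar: 31 days, starts Thu → 5 of Thu, Fri, Sat ✓
Apr: 30 days, starts Sun → 5 of Sun, Mon
May: 31 days, starts Tue → 5 of Tue, Wed, Thu ✓
Jun: 30 days, starts Fri → 5 of Fri, Sat
Jul: 31 days, starts Sun → 5 of Sun, Mon, Tue
Aug: 31 days, starts Wed → 5 of Wed, Thu, Fri ✓
Sep: 30 days, starts Sat → 5 of Sat, Sun
Oct: 31 days, starts Mon → 5 of Mon, Tue, Wed
Nov: 30 days, starts Thu → 5 of Thu, Fri ✓
Dec: 31 days, starts Sat → 5 of Sat, Sun, Mon
Months with five Thursdays: Mar, May, Aug, Nov.

4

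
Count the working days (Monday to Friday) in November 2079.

22 weekdays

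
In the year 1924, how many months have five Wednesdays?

A month has five Wednesdays exactly when Wednesday falls within its first (length − 28) days.
Jan: 31 days, starts Tue → 5 of Tue, Wed, Thu ✓
Feb: 29 days, starts Fri → 5 of Fri
Mar: 31 days, starts Sat → 5 of Sat, Sun, Mon
Apr: 30 days, starts Tue → 5 of Tue, Wed ✓
May: 31 days, starts Thu → 5 of Thu, Fri, Sat
Jun: 30 days, starts Sun → 5 of Sun, Mon
Jul: 31 days, starts Tue → 5 of Tue, Wed, Thu ✓
Aug: 31 days, starts Fri → 5 of Fri, Sat, Sun
Sep: 30 days, starts Mon → 5 of Mon, Tue
Oct: 31 days, starts Wed → 5 of Wed, Thu, Fri ✓
Nov: 30 days, starts Sat → 5 of Sat, Sun
Dec: 31 days, starts Mon → 5 of Mon, Tue, Wed ✓
Months with five Wednesdays: Jan, Apr, Jul, Oct, Dec.

5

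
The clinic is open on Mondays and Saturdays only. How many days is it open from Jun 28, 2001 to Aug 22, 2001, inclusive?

16

Jun 28, 2001 is a Thursday.
The range spans 56 days (inclusive of both endpoints).
56 = 7 × 8, so the span is exactly 8 full weeks.
Each full week contributes 2 days from the set (Mon, Sat): 8 × 2 = 16.
Total: 16.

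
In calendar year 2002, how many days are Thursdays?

January 1, 2002 is a Tuesday.
The range spans 365 days (inclusive of both endpoints).
365 = 7 × 52 + 1, so there are 52 full weeks plus 1 extra day.
Each full week contributes one Thursday: 52 so far.
The 1 extra day is Tue — none qualify.
Total: 52 + 0 = 52.

52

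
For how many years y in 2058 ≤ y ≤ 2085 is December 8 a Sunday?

Day of week of December 8 in each year:
2058: Sun ✓, 2059: Mon, 2060: Wed, 2061: Thu, 2062: Fri, 2063: Sat, 2064: Mon, 2065: Tue, 2066: Wed, 2067: Thu, 2068: Sat, 2069: Sun ✓, 2070: Mon, 2071: Tue, 2072: Thu, 2073: Fri, 2074: Sat, 2075: Sun ✓, 2076: Tue, 2077: Wed, 2078: Thu, 2079: Fri, 2080: Sun ✓, 2081: Mon, 2082: Tue, 2083: Wed, 2084: Fri, 2085: Sat
Sundays: 2058, 2069, 2075, 2080.

4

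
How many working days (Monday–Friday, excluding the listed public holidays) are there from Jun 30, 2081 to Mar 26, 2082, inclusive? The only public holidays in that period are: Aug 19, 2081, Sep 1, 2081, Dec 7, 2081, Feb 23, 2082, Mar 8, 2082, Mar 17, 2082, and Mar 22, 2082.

Jun 30, 2081 is a Monday.
That's 270 days from start to end, counting both.
270 = 7 × 38 + 4, so there are 38 full weeks plus 4 extra days.
Each full week contributes 5 weekdays (Mon–Fri): 38 × 5 = 190.
The 4 extra days are Mon, Tue, Wed, Thu — 4 of them qualify.
Total: 190 + 4 = 194.
Holidays: Aug 19, 2081 (Tue); Sep 1, 2081 (Mon); Dec 7, 2081 (Sun); Feb 23, 2082 (Mon); Mar 8, 2082 (Sun); Mar 17, 2082 (Tue); Mar 22, 2082 (Sun).
4 of the 7 holidays fall on weekdays; the rest are weekends and were already excluded.
Business days: 194 − 4 = 190.

190 working days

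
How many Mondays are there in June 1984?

June 1, 1984 is a Friday.
The range spans 30 days (inclusive of both endpoints).
30 = 7 × 4 + 2, so there are 4 full weeks plus 2 extra days.
Each full week contributes one Monday: 4 so far.
The 2 extra days are Friday, Saturday — none qualify.
Total: 4 + 0 = 4.

4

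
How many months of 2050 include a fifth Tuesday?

4

A month has five Tuesdays exactly when Tuesday falls within its first (length − 28) days.
Jan: 31 days, starts Sat → 5 of Sat, Sun, Mon
Feb: 28 days, starts Tue → 5 of (none)
Mar: 31 days, starts Tue → 5 of Tue, Wed, Thu ✓
Apr: 30 days, starts Fri → 5 of Fri, Sat
May: 31 days, starts Sun → 5 of Sun, Mon, Tue ✓
Jun: 30 days, starts Wed → 5 of Wed, Thu
Jul: 31 days, starts Fri → 5 of Fri, Sat, Sun
Aug: 31 days, starts Mon → 5 of Mon, Tue, Wed ✓
Sep: 30 days, starts Thu → 5 of Thu, Fri
Oct: 31 days, starts Sat → 5 of Sat, Sun, Mon
Nov: 30 days, starts Tue → 5 of Tue, Wed ✓
Dec: 31 days, starts Thu → 5 of Thu, Fri, Sat
Months with five Tuesdays: Mar, May, Aug, Nov.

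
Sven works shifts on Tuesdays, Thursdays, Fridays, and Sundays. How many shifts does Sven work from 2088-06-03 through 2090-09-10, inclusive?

475

2088-06-03 is a Thursday.
From 2088-06-03 to 2090-09-10 is 830 days inclusive.
830 = 7 × 118 + 4, so there are 118 full weeks plus 4 extra days.
Each full week contributes 4 days from the set (Tue, Thu, Fri, Sun): 118 × 4 = 472.
The 4 extra days are Thursday, Friday, Saturday, Sunday — 3 of them qualify.
Total: 472 + 3 = 475.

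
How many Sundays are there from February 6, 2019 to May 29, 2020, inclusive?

68 Sundays

February 6, 2019 is a Wednesday.
That's 479 days from start to end, counting both.
479 = 7 × 68 + 3, so there are 68 full weeks plus 3 extra days.
Each full week contributes one Sunday: 68 so far.
The 3 extra days are Wednesday, Thursday, Friday — none qualify.
Total: 68 + 0 = 68.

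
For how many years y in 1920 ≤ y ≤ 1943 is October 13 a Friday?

3

Day of week of October 13 in each year:
1920: Wed, 1921: Thu, 1922: Fri ✓, 1923: Sat, 1924: Mon, 1925: Tue, 1926: Wed, 1927: Thu, 1928: Sat, 1929: Sun, 1930: Mon, 1931: Tue, 1932: Thu, 1933: Fri ✓, 1934: Sat, 1935: Sun, 1936: Tue, 1937: Wed, 1938: Thu, 1939: Fri ✓, 1940: Sun, 1941: Mon, 1942: Tue, 1943: Wed
Fridays: 1922, 1933, 1939.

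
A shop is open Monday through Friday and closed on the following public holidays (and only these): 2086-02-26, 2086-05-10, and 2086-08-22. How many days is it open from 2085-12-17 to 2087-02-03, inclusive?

293 business days

2085-12-17 is a Monday.
That's 414 days from start to end, counting both.
414 = 7 × 59 + 1, so there are 59 full weeks plus 1 extra day.
Each full week contributes 5 weekdays (Mon–Fri): 59 × 5 = 295.
The 1 extra day is Mon — 1 of them qualifies.
Total: 295 + 1 = 296.
Holidays: 2086-02-26 (Tue); 2086-05-10 (Fri); 2086-08-22 (Thu).
All 3 holidays fall on weekdays, so subtract 3.
Business days: 296 − 3 = 293.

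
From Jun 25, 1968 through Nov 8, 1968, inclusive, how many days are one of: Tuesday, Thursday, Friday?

60

Jun 25, 1968 is a Tuesday.
That's 137 days from start to end, counting both.
137 = 7 × 19 + 4, so there are 19 full weeks plus 4 extra days.
Each full week contributes 3 days from the set (Tue, Thu, Fri): 19 × 3 = 57.
The 4 extra days are Tuesday, Wednesday, Thursday, Friday — 3 of them qualify.
Total: 57 + 3 = 60.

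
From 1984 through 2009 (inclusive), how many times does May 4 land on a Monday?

4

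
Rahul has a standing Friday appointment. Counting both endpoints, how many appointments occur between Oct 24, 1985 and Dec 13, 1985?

8 Fridays

Oct 24, 1985 is a Thursday.
The range spans 51 days (inclusive of both endpoints).
51 = 7 × 7 + 2, so there are 7 full weeks plus 2 extra days.
Each full week contributes one Friday: 7 so far.
The 2 extra days are Thursday, Friday — 1 of them qualifies.
Total: 7 + 1 = 8.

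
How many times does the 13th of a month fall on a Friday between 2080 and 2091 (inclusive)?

Friday-the-13ths by year:
2080: Sep, Dec
2081: Jun
2082: Feb, Mar, Nov
2083: Aug
2084: Oct
2085: Apr, Jul
2086: Sep, Dec
2087: Jun
2088: Feb, Aug
2089: May
2090: Jan, Oct
2091: Apr, Jul

20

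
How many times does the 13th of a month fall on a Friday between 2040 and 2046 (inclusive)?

14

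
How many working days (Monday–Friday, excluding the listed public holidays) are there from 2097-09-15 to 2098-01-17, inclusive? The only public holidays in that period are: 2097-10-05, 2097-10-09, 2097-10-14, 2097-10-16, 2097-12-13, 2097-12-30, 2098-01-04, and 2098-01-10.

84

2097-09-15 is a Sunday.
The range spans 125 days (inclusive of both endpoints).
125 = 7 × 17 + 6, so there are 17 full weeks plus 6 extra days.
Each full week contributes 5 weekdays (Mon–Fri): 17 × 5 = 85.
The 6 extra days are Sunday, Monday, Tuesday, Wednesday, Thursday, Friday — 5 of them qualify.
Total: 85 + 5 = 90.
Holidays: 2097-10-05 (Sat); 2097-10-09 (Wed); 2097-10-14 (Mon); 2097-10-16 (Wed); 2097-12-13 (Fri); 2097-12-30 (Mon); 2098-01-04 (Sat); 2098-01-10 (Fri).
6 of the 8 holidays fall on weekdays; the rest are weekends and were already excluded.
Business days: 90 − 6 = 84.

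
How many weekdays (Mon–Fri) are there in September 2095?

22 weekdays

2095-09-01 is a Thursday.
From 2095-09-01 to 2095-09-30 is 30 days inclusive.
30 = 7 × 4 + 2, so there are 4 full weeks plus 2 extra days.
Each full week contributes 5 weekdays (Mon–Fri): 4 × 5 = 20.
The 2 extra days are Thu, Fri — 2 of them qualify.
Total: 20 + 2 = 22.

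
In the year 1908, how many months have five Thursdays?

5

A month has five Thursdays exactly when Thursday falls within its first (length − 28) days.
Jan: 31 days, starts Wed → 5 of Wed, Thu, Fri ✓
Feb: 29 days, starts Sat → 5 of Sat
Mar: 31 days, starts Sun → 5 of Sun, Mon, Tue
Apr: 30 days, starts Wed → 5 of Wed, Thu ✓
May: 31 days, starts Fri → 5 of Fri, Sat, Sun
Jun: 30 days, starts Mon → 5 of Mon, Tue
Jul: 31 days, starts Wed → 5 of Wed, Thu, Fri ✓
Aug: 31 days, starts Sat → 5 of Sat, Sun, Mon
Sep: 30 days, starts Tue → 5 of Tue, Wed
Oct: 31 days, starts Thu → 5 of Thu, Fri, Sat ✓
Nov: 30 days, starts Sun → 5 of Sun, Mon
Dec: 31 days, starts Tue → 5 of Tue, Wed, Thu ✓
Months with five Thursdays: Jan, Apr, Jul, Oct, Dec.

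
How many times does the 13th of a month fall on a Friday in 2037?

3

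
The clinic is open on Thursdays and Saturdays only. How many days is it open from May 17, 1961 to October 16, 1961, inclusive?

May 17, 1961 is a Wednesday.
From May 17, 1961 to October 16, 1961 is 153 days inclusive.
153 = 7 × 21 + 6, so there are 21 full weeks plus 6 extra days.
Each full week contributes 2 days from the set (Thu, Sat): 21 × 2 = 42.
The 6 extra days are Wednesday, Thursday, Friday, Saturday, Sunday, Monday — 2 of them qualify.
Total: 42 + 2 = 44.

44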